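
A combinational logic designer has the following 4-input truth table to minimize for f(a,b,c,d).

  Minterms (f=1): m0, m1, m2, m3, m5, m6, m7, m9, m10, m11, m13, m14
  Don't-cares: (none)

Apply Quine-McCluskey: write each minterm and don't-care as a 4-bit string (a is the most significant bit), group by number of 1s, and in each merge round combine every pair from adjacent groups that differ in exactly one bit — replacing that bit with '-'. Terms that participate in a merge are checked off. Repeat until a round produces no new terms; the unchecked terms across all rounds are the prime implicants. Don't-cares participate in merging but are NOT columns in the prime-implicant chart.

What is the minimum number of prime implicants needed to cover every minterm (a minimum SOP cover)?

5

Round 0: 0000✓ 0001✓ 0010✓ 0011✓ 0101✓ 0110✓ 0111✓ 1001✓ 1010✓ 1011✓ 1101✓ 1110✓
Round 1: -001✓ -010✓ -011✓ -101✓ -110✓ 0-01✓ 0-10✓ 0-11✓ 00-0✓ 00-1✓ 000-✓ 001-✓ 01-1✓ 011-✓ 1-01✓ 1-10✓ 10-1✓ 101-✓
Round 2: --01 --10 -0-1 -01- 0--1 0-1- 00--
PIs = {--01, --10, -0-1, -01-, 0--1, 0-1-, 00--}
Coverage chart:
  m0: 00-- ←essential
  m1: --01,-0-1,0--1,00--
  m2: --10,-01-,0-1-,00--
  m3: -0-1,-01-,0--1,0-1-,00--
  m5: --01,0--1
  m6: --10,0-1-
  m7: 0--1,0-1-
  m9: --01,-0-1
  m10: --10,-01-
  m11: -0-1,-01-
  m13: --01 ←essential
  m14: --10 ←essential
Essential: --01, --10, 00--
Petrick residual → -0-1, 0--1
Min cover (5 terms): c'd + cd' + b'd + a'd + a'b'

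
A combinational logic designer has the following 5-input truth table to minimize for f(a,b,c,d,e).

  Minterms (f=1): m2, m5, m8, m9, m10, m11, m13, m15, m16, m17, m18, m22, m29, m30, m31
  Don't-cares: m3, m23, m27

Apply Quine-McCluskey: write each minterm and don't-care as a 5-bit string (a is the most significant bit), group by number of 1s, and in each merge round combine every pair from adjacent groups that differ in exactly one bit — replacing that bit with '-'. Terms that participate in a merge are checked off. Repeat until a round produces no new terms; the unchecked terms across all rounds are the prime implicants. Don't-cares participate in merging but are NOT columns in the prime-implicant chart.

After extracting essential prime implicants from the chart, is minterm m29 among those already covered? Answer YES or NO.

[col 0] 00010*, 00011*, 00101*, 01000*, 01001*, 01010*, 01011*, 01101*, 01111*, 10000*, 10001*, 10010*, 10110*, 10111*, 11011*, 11101*, 11110*, 11111*
[col 1] -0010, -1011*, -1101*, -1111*, 0-010*, 0-011*, 0-101, 0001-*, 01-01*, 01-11*, 010-0*, 010-1*, 0100-*, 0101-*, 011-1*, 1-110*, 1-111*, 10-10, 100-0, 1000-, 1011-*, 11-11*, 111-1*, 1111-*
[col 2] -1-11, -11-1, 0-01-, 01--1, 010--, 1-11-
Prime implicants: -0010, -1-11, -11-1, 0-01-, 0-101, 01--1, 010--, 1-11-, 10-10, 100-0, 1000-
PI chart (minterm → PIs covering it):
  2 | -0010,0-01-
  5 | 0-101  (sole → essential)
  8 | 010--  (sole → essential)
  9 | 01--1,010--
  10 | 0-01-,010--
  11 | -1-11,0-01-,01--1,010--
  13 | -11-1,0-101,01--1
  15 | -1-11,-11-1,01--1
  16 | 100-0,1000-
  17 | 1000-  (sole → essential)
  18 | -0010,10-10,100-0
  22 | 1-11-,10-10
  29 | -11-1  (sole → essential)
  30 | 1-11-  (sole → essential)
  31 | -1-11,-11-1,1-11-
Essential prime implicants: -11-1, 0-101, 010--, 1-11-, 1000-

YES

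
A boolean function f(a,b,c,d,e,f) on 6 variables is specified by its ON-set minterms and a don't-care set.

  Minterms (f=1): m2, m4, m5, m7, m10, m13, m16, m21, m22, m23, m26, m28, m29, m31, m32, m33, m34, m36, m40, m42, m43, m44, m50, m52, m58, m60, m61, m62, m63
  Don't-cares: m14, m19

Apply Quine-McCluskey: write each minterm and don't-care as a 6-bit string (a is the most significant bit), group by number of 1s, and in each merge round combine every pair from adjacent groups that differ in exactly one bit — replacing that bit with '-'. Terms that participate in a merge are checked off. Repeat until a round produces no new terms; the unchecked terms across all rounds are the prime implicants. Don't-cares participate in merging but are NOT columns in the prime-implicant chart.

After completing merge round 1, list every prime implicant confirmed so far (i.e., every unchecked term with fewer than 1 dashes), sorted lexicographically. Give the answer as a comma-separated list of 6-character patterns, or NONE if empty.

010000

size-2^0 implicants → 000010(✓)  000100(✓)  000101(✓)  000111(✓)  001010(✓)  001101(✓)  001110(✓)  010000  010011(✓)  010101(✓)  010110(✓)  010111(✓)  011010(✓)  011100(✓)  011101(✓)  011111(✓)  100000(✓)  100001(✓)  100010(✓)  100100(✓)  101000(✓)  101010(✓)  101011(✓)  101100(✓)  110010(✓)  110100(✓)  111010(✓)  111100(✓)  111101(✓)  111110(✓)  111111(✓)
size-2^1 implicants → -00010(✓)  -00100  -01010(✓)  -11010(✓)  -11100(✓)  -11101(✓)  -11111(✓)  0-0101(✓)  0-0111(✓)  0-1010(✓)  0-1101(✓)  00-010(✓)  00-101(✓)  0001-1(✓)  00010-  001-10  01-101(✓)  01-111(✓)  010-11  0101-1(✓)  01011-  0111-1(✓)  01110-(✓)  1-0010(✓)  1-0100(✓)  1-1010(✓)  1-1100(✓)  10-000(✓)  10-010(✓)  10-100(✓)  100-00(✓)  1000-0(✓)  10000-  101-00(✓)  1010-0(✓)  10101-  11-010(✓)  11-100(✓)  111-10  1111-0(✓)  1111-1(✓)  11110-(✓)  11111-(✓)
size-2^2 implicants → --1010  -0-010  -111-1  -1110-  0--101  0-01-1  01-1-1  1--010  1--100  10--00  10-0-0  1111--
Unchecked terms (primes): --1010, -0-010, -00100, -111-1, -1110-, 0--101, 0-01-1, 00010-, 001-10, 01-1-1, 010-11, 010000, 01011-, 1--010, 1--100, 10--00, 10-0-0, 10000-, 10101-, 111-10, 1111--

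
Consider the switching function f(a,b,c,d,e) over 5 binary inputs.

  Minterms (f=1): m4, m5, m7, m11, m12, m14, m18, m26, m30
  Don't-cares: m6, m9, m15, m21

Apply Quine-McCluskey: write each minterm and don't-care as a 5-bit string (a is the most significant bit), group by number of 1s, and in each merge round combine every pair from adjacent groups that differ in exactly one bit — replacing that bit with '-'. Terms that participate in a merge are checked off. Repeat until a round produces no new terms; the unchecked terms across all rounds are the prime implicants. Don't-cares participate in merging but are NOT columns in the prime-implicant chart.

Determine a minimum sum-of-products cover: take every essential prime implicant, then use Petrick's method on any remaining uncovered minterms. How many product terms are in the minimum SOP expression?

size-2^0 implicants → 00100(✓)  00101(✓)  00110(✓)  00111(✓)  01001(✓)  01011(✓)  01100(✓)  01110(✓)  01111(✓)  10010(✓)  10101(✓)  11010(✓)  11110(✓)
size-2^1 implicants → -0101  -1110  0-100(✓)  0-110(✓)  0-111(✓)  001-0(✓)  001-1(✓)  0010-(✓)  0011-(✓)  01-11  010-1  011-0(✓)  0111-(✓)  1-010  11-10
size-2^2 implicants → 0-1-0  0-11-  001--
Unchecked terms (primes): -0101, -1110, 0-1-0, 0-11-, 001--, 01-11, 010-1, 1-010, 11-10
Minterm coverage:
  m4 ⊆ 0-1-0,001--
  m5 ⊆ -0101,001--
  m7 ⊆ 0-11-,001--
  m11 ⊆ 01-11,010-1
  m12 ⊆ 0-1-0 [E]
  m14 ⊆ -1110,0-1-0,0-11-
  m18 ⊆ 1-010 [E]
  m26 ⊆ 1-010,11-10
  m30 ⊆ -1110,11-10
E = {0-1-0, 1-010}
Petrick residual → -1110, 001--, 01-11
Cover = bcde' + a'ce' + a'b'c + a'bde + ac'de'  |cover|=5

5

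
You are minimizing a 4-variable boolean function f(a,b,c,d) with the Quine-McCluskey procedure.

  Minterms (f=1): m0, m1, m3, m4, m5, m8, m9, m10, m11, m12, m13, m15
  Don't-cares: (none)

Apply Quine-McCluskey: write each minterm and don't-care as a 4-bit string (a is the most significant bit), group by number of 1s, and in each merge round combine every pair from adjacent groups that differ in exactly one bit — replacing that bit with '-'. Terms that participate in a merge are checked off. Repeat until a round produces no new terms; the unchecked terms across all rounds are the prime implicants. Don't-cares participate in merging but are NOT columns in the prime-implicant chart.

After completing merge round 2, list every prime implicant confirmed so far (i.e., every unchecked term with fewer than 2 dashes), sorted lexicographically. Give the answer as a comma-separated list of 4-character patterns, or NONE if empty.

[col 0] 0000*, 0001*, 0011*, 0100*, 0101*, 1000*, 1001*, 1010*, 1011*, 1100*, 1101*, 1111*
[col 1] -000*, -001*, -011*, -100*, -101*, 0-00*, 0-01*, 00-1*, 000-*, 010-*, 1-00*, 1-01*, 1-11*, 10-0*, 10-1*, 100-*, 101-*, 11-1*, 110-*
[col 2] --00*, --01*, -0-1, -00-*, -10-*, 0-0-*, 1--1, 1-0-*, 10--
[col 3] --0-
Prime implicants: --0-, -0-1, 1--1, 10--

NONE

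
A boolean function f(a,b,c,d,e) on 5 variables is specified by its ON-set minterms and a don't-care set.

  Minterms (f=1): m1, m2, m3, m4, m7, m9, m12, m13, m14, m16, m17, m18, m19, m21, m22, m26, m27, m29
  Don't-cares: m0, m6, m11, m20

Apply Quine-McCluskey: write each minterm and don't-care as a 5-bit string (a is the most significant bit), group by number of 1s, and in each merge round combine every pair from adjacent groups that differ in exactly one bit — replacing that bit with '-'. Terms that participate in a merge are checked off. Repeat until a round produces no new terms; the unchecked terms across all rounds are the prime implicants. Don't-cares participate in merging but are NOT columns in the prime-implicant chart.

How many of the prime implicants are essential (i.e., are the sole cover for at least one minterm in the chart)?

4

size-2^0 implicants → 00000(✓)  00001(✓)  00010(✓)  00011(✓)  00100(✓)  00110(✓)  00111(✓)  01001(✓)  01011(✓)  01100(✓)  01101(✓)  01110(✓)  10000(✓)  10001(✓)  10010(✓)  10011(✓)  10100(✓)  10101(✓)  10110(✓)  11010(✓)  11011(✓)  11101(✓)
size-2^1 implicants → -0000(✓)  -0001(✓)  -0010(✓)  -0011(✓)  -0100(✓)  -0110(✓)  -1011(✓)  -1101  0-001(✓)  0-011(✓)  0-100(✓)  0-110(✓)  00-00(✓)  00-10(✓)  00-11(✓)  000-0(✓)  000-1(✓)  0000-(✓)  0001-(✓)  001-0(✓)  0011-(✓)  01-01  010-1(✓)  011-0(✓)  0110-  1-010(✓)  1-011(✓)  1-101  10-00(✓)  10-01(✓)  10-10(✓)  100-0(✓)  100-1(✓)  1000-(✓)  1001-(✓)  101-0(✓)  1010-(✓)  1101-(✓)
size-2^2 implicants → --011  -0-00(✓)  -0-10(✓)  -00-0(✓)  -00-1(✓)  -000-(✓)  -001-(✓)  -01-0(✓)  0-0-1  0-1-0  00--0(✓)  00-1-  000--(✓)  1-01-  10--0(✓)  10-0-  100--(✓)
size-2^3 implicants → -0--0  -00--
Unchecked terms (primes): --011, -0--0, -00--, -1101, 0-0-1, 0-1-0, 00-1-, 01-01, 0110-, 1-01-, 1-101, 10-0-
Minterm coverage:
  m1 ⊆ -00--,0-0-1
  m2 ⊆ -0--0,-00--,00-1-
  m3 ⊆ --011,-00--,0-0-1,00-1-
  m4 ⊆ -0--0,0-1-0
  m7 ⊆ 00-1- [E]
  m9 ⊆ 0-0-1,01-01
  m12 ⊆ 0-1-0,0110-
  m13 ⊆ -1101,01-01,0110-
  m14 ⊆ 0-1-0 [E]
  m16 ⊆ -0--0,-00--,10-0-
  m17 ⊆ -00--,10-0-
  m18 ⊆ -0--0,-00--,1-01-
  m19 ⊆ --011,-00--,1-01-
  m21 ⊆ 1-101,10-0-
  m22 ⊆ -0--0 [E]
  m26 ⊆ 1-01- [E]
  m27 ⊆ --011,1-01-
  m29 ⊆ -1101,1-101
E = {-0--0, 0-1-0, 00-1-, 1-01-}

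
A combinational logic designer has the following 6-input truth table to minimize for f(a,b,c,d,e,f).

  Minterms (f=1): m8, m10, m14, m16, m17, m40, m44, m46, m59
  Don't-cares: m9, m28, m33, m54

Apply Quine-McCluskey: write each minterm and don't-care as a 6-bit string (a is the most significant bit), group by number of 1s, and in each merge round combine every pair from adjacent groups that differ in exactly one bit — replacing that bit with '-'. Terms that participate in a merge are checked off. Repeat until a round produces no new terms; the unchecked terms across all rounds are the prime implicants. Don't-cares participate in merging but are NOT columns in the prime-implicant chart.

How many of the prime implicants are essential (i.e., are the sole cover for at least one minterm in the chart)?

Round 0: 001000✓ 001001✓ 001010✓ 001110✓ 010000✓ 010001✓ 011100 100001 101000✓ 101100✓ 101110✓ 110110 111011
Round 1: -01000 -01110 001-10 0010-0 00100- 01000- 101-00 1011-0
PIs = {-01000, -01110, 001-10, 0010-0, 00100-, 01000-, 011100, 100001, 101-00, 1011-0, 110110, 111011}
Coverage chart:
  m8: -01000,0010-0,00100-
  m10: 001-10,0010-0
  m14: -01110,001-10
  m16: 01000- ←essential
  m17: 01000- ←essential
  m40: -01000,101-00
  m44: 101-00,1011-0
  m46: -01110,1011-0
  m59: 111011 ←essential
Essential: 01000-, 111011

2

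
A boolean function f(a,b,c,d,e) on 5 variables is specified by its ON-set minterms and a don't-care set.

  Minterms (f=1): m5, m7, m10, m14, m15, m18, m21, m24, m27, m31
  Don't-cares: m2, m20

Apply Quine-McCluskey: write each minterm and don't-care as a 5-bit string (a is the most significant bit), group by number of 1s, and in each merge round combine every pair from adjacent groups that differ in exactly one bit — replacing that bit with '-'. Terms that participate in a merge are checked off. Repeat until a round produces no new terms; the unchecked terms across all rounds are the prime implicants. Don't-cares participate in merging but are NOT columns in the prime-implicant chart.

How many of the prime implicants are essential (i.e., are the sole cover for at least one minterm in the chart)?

[col 0] 00010*, 00101*, 00111*, 01010*, 01110*, 01111*, 10010*, 10100*, 10101*, 11000, 11011*, 11111*
[col 1] -0010, -0101, -1111, 0-010, 0-111, 001-1, 01-10, 0111-, 1010-, 11-11
Prime implicants: -0010, -0101, -1111, 0-010, 0-111, 001-1, 01-10, 0111-, 1010-, 11-11, 11000
PI chart (minterm → PIs covering it):
  5 | -0101,001-1
  7 | 0-111,001-1
  10 | 0-010,01-10
  14 | 01-10,0111-
  15 | -1111,0-111,0111-
  18 | -0010  (sole → essential)
  21 | -0101,1010-
  24 | 11000  (sole → essential)
  27 | 11-11  (sole → essential)
  31 | -1111,11-11
Essential prime implicants: -0010, 11-11, 11000

3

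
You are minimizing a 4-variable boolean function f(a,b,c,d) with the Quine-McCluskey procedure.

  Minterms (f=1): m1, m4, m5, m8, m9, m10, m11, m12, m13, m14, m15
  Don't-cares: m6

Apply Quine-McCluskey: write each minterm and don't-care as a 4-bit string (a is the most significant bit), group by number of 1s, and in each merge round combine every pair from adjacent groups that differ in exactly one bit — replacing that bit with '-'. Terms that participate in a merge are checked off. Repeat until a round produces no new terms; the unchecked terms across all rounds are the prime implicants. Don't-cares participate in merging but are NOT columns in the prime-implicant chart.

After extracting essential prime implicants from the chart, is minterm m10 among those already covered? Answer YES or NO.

YES

[col 0] 0001*, 0100*, 0101*, 0110*, 1000*, 1001*, 1010*, 1011*, 1100*, 1101*, 1110*, 1111*
[col 1] -001*, -100*, -101*, -110*, 0-01*, 01-0*, 010-*, 1-00*, 1-01*, 1-10*, 1-11*, 10-0*, 10-1*, 100-*, 101-*, 11-0*, 11-1*, 110-*, 111-*
[col 2] --01, -1-0, -10-, 1--0*, 1--1*, 1-0-*, 1-1-*, 10--*, 11--*
[col 3] 1---
Prime implicants: --01, -1-0, -10-, 1---
PI chart (minterm → PIs covering it):
  1 | --01  (sole → essential)
  4 | -1-0,-10-
  5 | --01,-10-
  8 | 1---  (sole → essential)
  9 | --01,1---
  10 | 1---  (sole → essential)
  11 | 1---  (sole → essential)
  12 | -1-0,-10-,1---
  13 | --01,-10-,1---
  14 | -1-0,1---
  15 | 1---  (sole → essential)
Essential prime implicants: --01, 1---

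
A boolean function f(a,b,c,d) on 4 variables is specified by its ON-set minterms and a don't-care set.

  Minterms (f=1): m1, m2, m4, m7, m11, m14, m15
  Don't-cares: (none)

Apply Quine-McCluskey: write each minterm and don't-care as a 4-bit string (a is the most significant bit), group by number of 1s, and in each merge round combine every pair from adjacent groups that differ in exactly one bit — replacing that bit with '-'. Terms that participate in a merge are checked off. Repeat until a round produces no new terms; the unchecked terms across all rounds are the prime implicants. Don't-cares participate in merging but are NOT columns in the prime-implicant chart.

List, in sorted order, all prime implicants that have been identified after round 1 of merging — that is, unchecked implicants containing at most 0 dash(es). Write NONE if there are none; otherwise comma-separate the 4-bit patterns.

size-2^0 implicants → 0001  0010  0100  0111(✓)  1011(✓)  1110(✓)  1111(✓)
size-2^1 implicants → -111  1-11  111-
Unchecked terms (primes): -111, 0001, 0010, 0100, 1-11, 111-

0001, 0010, 0100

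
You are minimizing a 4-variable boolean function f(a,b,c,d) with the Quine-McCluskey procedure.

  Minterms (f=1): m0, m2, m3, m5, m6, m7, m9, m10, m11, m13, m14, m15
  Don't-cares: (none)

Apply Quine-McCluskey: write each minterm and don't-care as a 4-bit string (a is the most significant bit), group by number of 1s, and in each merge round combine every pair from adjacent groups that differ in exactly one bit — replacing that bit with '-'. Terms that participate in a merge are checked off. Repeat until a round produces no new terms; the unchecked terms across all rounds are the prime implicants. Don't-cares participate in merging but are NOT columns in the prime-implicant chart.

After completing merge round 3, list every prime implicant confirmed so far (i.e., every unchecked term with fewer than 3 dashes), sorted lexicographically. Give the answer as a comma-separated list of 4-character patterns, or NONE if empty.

size-2^0 implicants → 0000(✓)  0010(✓)  0011(✓)  0101(✓)  0110(✓)  0111(✓)  1001(✓)  1010(✓)  1011(✓)  1101(✓)  1110(✓)  1111(✓)
size-2^1 implicants → -010(✓)  -011(✓)  -101(✓)  -110(✓)  -111(✓)  0-10(✓)  0-11(✓)  00-0  001-(✓)  01-1(✓)  011-(✓)  1-01(✓)  1-10(✓)  1-11(✓)  10-1(✓)  101-(✓)  11-1(✓)  111-(✓)
size-2^2 implicants → --10(✓)  --11(✓)  -01-(✓)  -1-1  -11-(✓)  0-1-(✓)  1--1  1-1-(✓)
size-2^3 implicants → --1-
Unchecked terms (primes): --1-, -1-1, 00-0, 1--1

-1-1, 00-0, 1--1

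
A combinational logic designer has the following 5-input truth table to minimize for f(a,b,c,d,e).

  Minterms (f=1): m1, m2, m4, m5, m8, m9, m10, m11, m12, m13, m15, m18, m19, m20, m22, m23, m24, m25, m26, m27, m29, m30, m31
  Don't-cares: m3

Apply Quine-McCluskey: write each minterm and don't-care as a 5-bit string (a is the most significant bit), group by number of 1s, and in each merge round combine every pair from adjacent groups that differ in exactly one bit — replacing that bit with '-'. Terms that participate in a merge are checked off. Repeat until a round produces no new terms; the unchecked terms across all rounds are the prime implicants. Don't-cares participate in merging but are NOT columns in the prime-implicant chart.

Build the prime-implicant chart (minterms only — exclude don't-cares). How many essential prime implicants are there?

4

size-2^0 implicants → 00001(✓)  00010(✓)  00011(✓)  00100(✓)  00101(✓)  01000(✓)  01001(✓)  01010(✓)  01011(✓)  01100(✓)  01101(✓)  01111(✓)  10010(✓)  10011(✓)  10100(✓)  10110(✓)  10111(✓)  11000(✓)  11001(✓)  11010(✓)  11011(✓)  11101(✓)  11110(✓)  11111(✓)
size-2^1 implicants → -0010(✓)  -0011(✓)  -0100  -1000(✓)  -1001(✓)  -1010(✓)  -1011(✓)  -1101(✓)  -1111(✓)  0-001(✓)  0-010(✓)  0-011(✓)  0-100(✓)  0-101(✓)  00-01(✓)  000-1(✓)  0001-(✓)  0010-(✓)  01-00(✓)  01-01(✓)  01-11(✓)  010-0(✓)  010-1(✓)  0100-(✓)  0101-(✓)  011-1(✓)  0110-(✓)  1-010(✓)  1-011(✓)  1-110(✓)  1-111(✓)  10-10(✓)  10-11(✓)  1001-(✓)  101-0  1011-(✓)  11-01(✓)  11-10(✓)  11-11(✓)  110-0(✓)  110-1(✓)  1100-(✓)  1101-(✓)  111-1(✓)  1111-(✓)
size-2^2 implicants → --010(✓)  --011(✓)  -001-(✓)  -1-01(✓)  -1-11(✓)  -10-0(✓)  -10-1(✓)  -100-(✓)  -101-(✓)  -11-1(✓)  0--01  0-0-1  0-01-(✓)  0-10-  01--1(✓)  01-0-  010--(✓)  1--10(✓)  1--11(✓)  1-01-(✓)  1-11-(✓)  10-1-(✓)  11--1(✓)  11-1-(✓)  110--(✓)
size-2^3 implicants → --01-  -1--1  -10--  1--1-
Unchecked terms (primes): --01-, -0100, -1--1, -10--, 0--01, 0-0-1, 0-10-, 01-0-, 1--1-, 101-0
Minterm coverage:
  m1 ⊆ 0--01,0-0-1
  m2 ⊆ --01- [E]
  m4 ⊆ -0100,0-10-
  m5 ⊆ 0--01,0-10-
  m8 ⊆ -10--,01-0-
  m9 ⊆ -1--1,-10--,0--01,0-0-1,01-0-
  m10 ⊆ --01-,-10--
  m11 ⊆ --01-,-1--1,-10--,0-0-1
  m12 ⊆ 0-10-,01-0-
  m13 ⊆ -1--1,0--01,0-10-,01-0-
  m15 ⊆ -1--1 [E]
  m18 ⊆ --01-,1--1-
  m19 ⊆ --01-,1--1-
  m20 ⊆ -0100,101-0
  m22 ⊆ 1--1-,101-0
  m23 ⊆ 1--1- [E]
  m24 ⊆ -10-- [E]
  m25 ⊆ -1--1,-10--
  m26 ⊆ --01-,-10--,1--1-
  m27 ⊆ --01-,-1--1,-10--,1--1-
  m29 ⊆ -1--1 [E]
  m30 ⊆ 1--1- [E]
  m31 ⊆ -1--1,1--1-
E = {--01-, -1--1, -10--, 1--1-}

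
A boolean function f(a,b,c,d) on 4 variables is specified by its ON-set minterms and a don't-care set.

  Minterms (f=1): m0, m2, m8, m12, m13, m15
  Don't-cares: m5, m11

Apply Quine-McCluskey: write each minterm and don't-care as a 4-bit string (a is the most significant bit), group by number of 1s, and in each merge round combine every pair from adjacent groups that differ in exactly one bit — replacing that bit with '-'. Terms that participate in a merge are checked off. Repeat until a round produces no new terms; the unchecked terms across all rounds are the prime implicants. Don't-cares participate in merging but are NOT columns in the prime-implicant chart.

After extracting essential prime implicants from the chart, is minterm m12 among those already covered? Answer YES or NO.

Round 0: 0000✓ 0010✓ 0101✓ 1000✓ 1011✓ 1100✓ 1101✓ 1111✓
Round 1: -000 -101 00-0 1-00 1-11 11-1 110-
PIs = {-000, -101, 00-0, 1-00, 1-11, 11-1, 110-}
Coverage chart:
  m0: -000,00-0
  m2: 00-0 ←essential
  m8: -000,1-00
  m12: 1-00,110-
  m13: -101,11-1,110-
  m15: 1-11,11-1
Essential: 00-0

NO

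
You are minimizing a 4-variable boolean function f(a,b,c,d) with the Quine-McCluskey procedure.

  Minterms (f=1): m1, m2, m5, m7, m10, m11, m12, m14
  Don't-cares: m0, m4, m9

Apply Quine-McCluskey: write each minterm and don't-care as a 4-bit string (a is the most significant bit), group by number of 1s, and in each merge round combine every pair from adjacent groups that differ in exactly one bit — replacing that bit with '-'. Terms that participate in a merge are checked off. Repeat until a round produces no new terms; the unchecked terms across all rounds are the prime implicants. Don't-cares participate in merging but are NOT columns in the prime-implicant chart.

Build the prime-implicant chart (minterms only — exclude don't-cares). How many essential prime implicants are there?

1

size-2^0 implicants → 0000(✓)  0001(✓)  0010(✓)  0100(✓)  0101(✓)  0111(✓)  1001(✓)  1010(✓)  1011(✓)  1100(✓)  1110(✓)
size-2^1 implicants → -001  -010  -100  0-00(✓)  0-01(✓)  00-0  000-(✓)  01-1  010-(✓)  1-10  10-1  101-  11-0
size-2^2 implicants → 0-0-
Unchecked terms (primes): -001, -010, -100, 0-0-, 00-0, 01-1, 1-10, 10-1, 101-, 11-0
Minterm coverage:
  m1 ⊆ -001,0-0-
  m2 ⊆ -010,00-0
  m5 ⊆ 0-0-,01-1
  m7 ⊆ 01-1 [E]
  m10 ⊆ -010,1-10,101-
  m11 ⊆ 10-1,101-
  m12 ⊆ -100,11-0
  m14 ⊆ 1-10,11-0
E = {01-1}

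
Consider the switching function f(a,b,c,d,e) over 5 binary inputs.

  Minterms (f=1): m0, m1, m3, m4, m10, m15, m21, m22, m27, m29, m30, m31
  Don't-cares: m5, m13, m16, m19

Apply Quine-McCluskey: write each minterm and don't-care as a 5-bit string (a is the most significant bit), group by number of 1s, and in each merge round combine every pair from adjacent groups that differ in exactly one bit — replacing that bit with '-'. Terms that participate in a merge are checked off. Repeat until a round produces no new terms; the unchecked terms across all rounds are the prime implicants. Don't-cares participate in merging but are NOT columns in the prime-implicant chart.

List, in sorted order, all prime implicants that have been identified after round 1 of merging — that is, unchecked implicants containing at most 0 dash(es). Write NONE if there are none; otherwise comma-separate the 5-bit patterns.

01010

Round 0: 00000✓ 00001✓ 00011✓ 00100✓ 00101✓ 01010 01101✓ 01111✓ 10000✓ 10011✓ 10101✓ 10110✓ 11011✓ 11101✓ 11110✓ 11111✓
Round 1: -0000 -0011 -0101✓ -1101✓ -1111✓ 0-101✓ 00-00✓ 00-01✓ 000-1 0000-✓ 0010-✓ 011-1✓ 1-011 1-101✓ 1-110 11-11 111-1✓ 1111-
Round 2: --101 -11-1 00-0-
PIs = {--101, -0000, -0011, -11-1, 00-0-, 000-1, 01010, 1-011, 1-110, 11-11, 1111-}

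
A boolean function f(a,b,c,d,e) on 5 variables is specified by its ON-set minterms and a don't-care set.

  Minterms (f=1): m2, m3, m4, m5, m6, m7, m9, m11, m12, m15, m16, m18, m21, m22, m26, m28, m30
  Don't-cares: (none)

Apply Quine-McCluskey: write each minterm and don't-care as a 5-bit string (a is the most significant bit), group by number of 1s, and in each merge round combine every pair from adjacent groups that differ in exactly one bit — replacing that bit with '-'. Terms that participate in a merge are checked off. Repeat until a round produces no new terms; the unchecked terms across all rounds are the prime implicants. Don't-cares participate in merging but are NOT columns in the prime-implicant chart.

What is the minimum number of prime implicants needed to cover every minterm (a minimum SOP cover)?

[col 0] 00010*, 00011*, 00100*, 00101*, 00110*, 00111*, 01001*, 01011*, 01100*, 01111*, 10000*, 10010*, 10101*, 10110*, 11010*, 11100*, 11110*
[col 1] -0010*, -0101, -0110*, -1100, 0-011*, 0-100, 0-111*, 00-10*, 00-11*, 0001-*, 001-0*, 001-1*, 0010-*, 0011-*, 01-11*, 010-1, 1-010*, 1-110*, 10-10*, 100-0, 11-10*, 111-0
[col 2] -0-10, 0--11, 00-1-, 001--, 1--10
Prime implicants: -0-10, -0101, -1100, 0--11, 0-100, 00-1-, 001--, 010-1, 1--10, 100-0, 111-0
PI chart (minterm → PIs covering it):
  2 | -0-10,00-1-
  3 | 0--11,00-1-
  4 | 0-100,001--
  5 | -0101,001--
  6 | -0-10,00-1-,001--
  7 | 0--11,00-1-,001--
  9 | 010-1  (sole → essential)
  11 | 0--11,010-1
  12 | -1100,0-100
  15 | 0--11  (sole → essential)
  16 | 100-0  (sole → essential)
  18 | -0-10,1--10,100-0
  21 | -0101  (sole → essential)
  22 | -0-10,1--10
  26 | 1--10  (sole → essential)
  28 | -1100,111-0
  30 | 1--10,111-0
Essential prime implicants: -0101, 0--11, 010-1, 1--10, 100-0
Petrick residual → -0-10, -1100, 0-100
Minimum SOP uses 8 PIs: b'de' + b'cd'e + bcd'e' + a'de + a'cd'e' + a'bc'e + ade' + ab'c'e'

8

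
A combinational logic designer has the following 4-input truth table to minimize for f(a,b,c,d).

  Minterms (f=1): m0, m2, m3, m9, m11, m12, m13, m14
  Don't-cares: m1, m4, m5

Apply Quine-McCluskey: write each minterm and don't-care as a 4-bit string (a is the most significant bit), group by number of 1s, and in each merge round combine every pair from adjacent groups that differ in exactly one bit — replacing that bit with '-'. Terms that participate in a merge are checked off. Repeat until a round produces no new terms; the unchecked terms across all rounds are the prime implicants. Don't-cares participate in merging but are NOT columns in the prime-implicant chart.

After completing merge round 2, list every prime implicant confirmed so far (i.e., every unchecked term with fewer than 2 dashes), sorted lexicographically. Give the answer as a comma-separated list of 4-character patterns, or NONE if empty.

size-2^0 implicants → 0000(✓)  0001(✓)  0010(✓)  0011(✓)  0100(✓)  0101(✓)  1001(✓)  1011(✓)  1100(✓)  1101(✓)  1110(✓)
size-2^1 implicants → -001(✓)  -011(✓)  -100(✓)  -101(✓)  0-00(✓)  0-01(✓)  00-0(✓)  00-1(✓)  000-(✓)  001-(✓)  010-(✓)  1-01(✓)  10-1(✓)  11-0  110-(✓)
size-2^2 implicants → --01  -0-1  -10-  0-0-  00--
Unchecked terms (primes): --01, -0-1, -10-, 0-0-, 00--, 11-0

11-0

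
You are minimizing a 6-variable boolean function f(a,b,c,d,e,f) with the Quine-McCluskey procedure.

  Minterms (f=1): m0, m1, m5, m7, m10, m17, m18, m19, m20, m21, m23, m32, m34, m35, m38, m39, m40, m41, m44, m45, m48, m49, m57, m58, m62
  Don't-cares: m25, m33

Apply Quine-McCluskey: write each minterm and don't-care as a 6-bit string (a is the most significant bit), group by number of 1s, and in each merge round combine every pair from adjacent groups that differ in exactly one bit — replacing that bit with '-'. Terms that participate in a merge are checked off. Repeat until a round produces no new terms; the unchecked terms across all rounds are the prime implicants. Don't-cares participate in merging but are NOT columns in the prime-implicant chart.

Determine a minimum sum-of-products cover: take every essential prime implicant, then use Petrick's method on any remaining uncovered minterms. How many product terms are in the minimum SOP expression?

[col 0] 000000*, 000001*, 000101*, 000111*, 001010, 010001*, 010010*, 010011*, 010100*, 010101*, 010111*, 011001*, 100000*, 100001*, 100010*, 100011*, 100110*, 100111*, 101000*, 101001*, 101100*, 101101*, 110000*, 110001*, 111001*, 111010*, 111110*
[col 1] -00000*, -00001*, -00111, -10001*, -11001*, 0-0001*, 0-0101*, 0-0111*, 000-01*, 00000-*, 0001-1*, 01-001*, 010-01*, 010-11*, 0100-1*, 01001-, 0101-1*, 01010-, 1-0000*, 1-0001*, 1-1001*, 10-000*, 10-001*, 100-10*, 100-11*, 1000-0*, 1000-1*, 10000-*, 10001-*, 10011-*, 101-00*, 101-01*, 10100-*, 10110-*, 11-001*, 11000-*, 111-10
[col 2] --0001, -0000-, -1-001, 0-0-01, 0-01-1, 010--1, 1--001, 1-000-, 10-00-, 100-1-, 1000--, 101-0-
Prime implicants: --0001, -0000-, -00111, -1-001, 0-0-01, 0-01-1, 001010, 010--1, 01001-, 01010-, 1--001, 1-000-, 10-00-, 100-1-, 1000--, 101-0-, 111-10
PI chart (minterm → PIs covering it):
  0 | -0000-  (sole → essential)
  1 | --0001,-0000-,0-0-01
  5 | 0-0-01,0-01-1
  7 | -00111,0-01-1
  10 | 001010  (sole → essential)
  17 | --0001,-1-001,0-0-01,010--1
  18 | 01001-  (sole → essential)
  19 | 010--1,01001-
  20 | 01010-  (sole → essential)
  21 | 0-0-01,0-01-1,010--1,01010-
  23 | 0-01-1,010--1
  32 | -0000-,1-000-,10-00-,1000--
  34 | 100-1-,1000--
  35 | 100-1-,1000--
  38 | 100-1-  (sole → essential)
  39 | -00111,100-1-
  40 | 10-00-,101-0-
  41 | 1--001,10-00-,101-0-
  44 | 101-0-  (sole → essential)
  45 | 101-0-  (sole → essential)
  48 | 1-000-  (sole → essential)
  49 | --0001,-1-001,1--001,1-000-
  57 | -1-001,1--001
  58 | 111-10  (sole → essential)
  62 | 111-10  (sole → essential)
Essential prime implicants: -0000-, 001010, 01001-, 01010-, 1-000-, 100-1-, 101-0-, 111-10
Petrick residual → -1-001, 0-01-1
Minimum SOP uses 10 PIs: b'c'd'e' + bd'e'f + a'c'df + a'b'cd'ef' + a'bc'd'e + a'bc'de' + ac'd'e' + ab'c'e + ab'ce' + abcef'

10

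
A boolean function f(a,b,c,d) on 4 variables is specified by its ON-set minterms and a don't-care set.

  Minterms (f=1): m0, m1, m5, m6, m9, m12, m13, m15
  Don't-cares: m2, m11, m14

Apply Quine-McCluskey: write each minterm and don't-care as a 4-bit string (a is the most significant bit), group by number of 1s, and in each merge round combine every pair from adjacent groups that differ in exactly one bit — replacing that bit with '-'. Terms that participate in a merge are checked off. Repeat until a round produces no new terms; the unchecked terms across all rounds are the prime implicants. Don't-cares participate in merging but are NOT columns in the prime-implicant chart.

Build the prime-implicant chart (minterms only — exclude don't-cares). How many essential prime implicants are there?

2

size-2^0 implicants → 0000(✓)  0001(✓)  0010(✓)  0101(✓)  0110(✓)  1001(✓)  1011(✓)  1100(✓)  1101(✓)  1110(✓)  1111(✓)
size-2^1 implicants → -001(✓)  -101(✓)  -110  0-01(✓)  0-10  00-0  000-  1-01(✓)  1-11(✓)  10-1(✓)  11-0(✓)  11-1(✓)  110-(✓)  111-(✓)
size-2^2 implicants → --01  1--1  11--
Unchecked terms (primes): --01, -110, 0-10, 00-0, 000-, 1--1, 11--
Minterm coverage:
  m0 ⊆ 00-0,000-
  m1 ⊆ --01,000-
  m5 ⊆ --01 [E]
  m6 ⊆ -110,0-10
  m9 ⊆ --01,1--1
  m12 ⊆ 11-- [E]
  m13 ⊆ --01,1--1,11--
  m15 ⊆ 1--1,11--
E = {--01, 11--}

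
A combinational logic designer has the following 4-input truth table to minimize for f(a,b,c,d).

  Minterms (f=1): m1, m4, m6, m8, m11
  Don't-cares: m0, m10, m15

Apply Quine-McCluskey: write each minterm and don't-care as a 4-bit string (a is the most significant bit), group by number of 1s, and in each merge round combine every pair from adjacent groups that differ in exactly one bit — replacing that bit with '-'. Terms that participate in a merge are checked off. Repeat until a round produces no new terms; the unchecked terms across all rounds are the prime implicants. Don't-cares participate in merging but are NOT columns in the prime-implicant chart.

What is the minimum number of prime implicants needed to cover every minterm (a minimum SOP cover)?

4

size-2^0 implicants → 0000(✓)  0001(✓)  0100(✓)  0110(✓)  1000(✓)  1010(✓)  1011(✓)  1111(✓)
size-2^1 implicants → -000  0-00  000-  01-0  1-11  10-0  101-
Unchecked terms (primes): -000, 0-00, 000-, 01-0, 1-11, 10-0, 101-
Minterm coverage:
  m1 ⊆ 000- [E]
  m4 ⊆ 0-00,01-0
  m6 ⊆ 01-0 [E]
  m8 ⊆ -000,10-0
  m11 ⊆ 1-11,101-
E = {000-, 01-0}
Petrick residual → -000, 1-11
Cover = b'c'd' + a'b'c' + a'bd' + acd  |cover|=4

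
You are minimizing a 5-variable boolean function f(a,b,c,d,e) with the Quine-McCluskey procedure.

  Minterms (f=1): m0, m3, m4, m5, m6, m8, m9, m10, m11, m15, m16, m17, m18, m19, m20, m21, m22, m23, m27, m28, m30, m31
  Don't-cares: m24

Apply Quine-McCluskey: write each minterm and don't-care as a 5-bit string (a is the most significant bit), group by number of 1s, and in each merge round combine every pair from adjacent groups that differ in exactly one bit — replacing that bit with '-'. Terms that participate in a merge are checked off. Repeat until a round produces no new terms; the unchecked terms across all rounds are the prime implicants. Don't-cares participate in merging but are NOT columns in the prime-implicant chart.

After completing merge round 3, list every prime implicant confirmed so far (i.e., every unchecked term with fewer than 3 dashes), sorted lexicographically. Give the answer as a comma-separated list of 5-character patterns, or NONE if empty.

size-2^0 implicants → 00000(✓)  00011(✓)  00100(✓)  00101(✓)  00110(✓)  01000(✓)  01001(✓)  01010(✓)  01011(✓)  01111(✓)  10000(✓)  10001(✓)  10010(✓)  10011(✓)  10100(✓)  10101(✓)  10110(✓)  10111(✓)  11000(✓)  11011(✓)  11100(✓)  11110(✓)  11111(✓)
size-2^1 implicants → -0000(✓)  -0011(✓)  -0100(✓)  -0101(✓)  -0110(✓)  -1000(✓)  -1011(✓)  -1111(✓)  0-000(✓)  0-011(✓)  00-00(✓)  001-0(✓)  0010-(✓)  01-11(✓)  010-0(✓)  010-1(✓)  0100-(✓)  0101-(✓)  1-000(✓)  1-011(✓)  1-100(✓)  1-110(✓)  1-111(✓)  10-00(✓)  10-01(✓)  10-10(✓)  10-11(✓)  100-0(✓)  100-1(✓)  1000-(✓)  1001-(✓)  101-0(✓)  101-1(✓)  1010-(✓)  1011-(✓)  11-00(✓)  11-11(✓)  111-0(✓)  1111-(✓)
size-2^2 implicants → --000  --011  -0-00  -01-0  -010-  -1-11  010--  1--00  1--11  1-1-0  1-11-  10--0(✓)  10--1(✓)  10-0-(✓)  10-1-(✓)  100--(✓)  101--(✓)
size-2^3 implicants → 10---
Unchecked terms (primes): --000, --011, -0-00, -01-0, -010-, -1-11, 010--, 1--00, 1--11, 1-1-0, 1-11-, 10---

--000, --011, -0-00, -01-0, -010-, -1-11, 010--, 1--00, 1--11, 1-1-0, 1-11-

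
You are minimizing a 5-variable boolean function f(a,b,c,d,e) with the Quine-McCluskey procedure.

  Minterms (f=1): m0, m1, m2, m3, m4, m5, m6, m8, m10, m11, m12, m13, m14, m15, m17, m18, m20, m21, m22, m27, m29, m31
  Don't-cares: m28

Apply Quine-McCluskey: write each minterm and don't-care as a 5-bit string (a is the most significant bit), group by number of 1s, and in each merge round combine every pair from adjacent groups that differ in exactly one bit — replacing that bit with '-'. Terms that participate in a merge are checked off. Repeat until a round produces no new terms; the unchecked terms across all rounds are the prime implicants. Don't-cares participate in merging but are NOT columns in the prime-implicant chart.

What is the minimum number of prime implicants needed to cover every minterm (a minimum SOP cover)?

[col 0] 00000*, 00001*, 00010*, 00011*, 00100*, 00101*, 00110*, 01000*, 01010*, 01011*, 01100*, 01101*, 01110*, 01111*, 10001*, 10010*, 10100*, 10101*, 10110*, 11011*, 11100*, 11101*, 11111*
[col 1] -0001*, -0010*, -0100*, -0101*, -0110*, -1011*, -1100*, -1101*, -1111*, 0-000*, 0-010*, 0-011*, 0-100*, 0-101*, 0-110*, 00-00*, 00-01*, 00-10*, 000-0*, 000-1*, 0000-*, 0001-*, 001-0*, 0010-*, 01-00*, 01-10*, 01-11*, 010-0*, 0101-*, 011-0*, 011-1*, 0110-*, 0111-*, 1-100*, 1-101*, 10-01*, 10-10*, 101-0*, 1010-*, 11-11*, 111-1*, 1110-*
[col 2] --100*, --101*, -0-01, -0-10, -01-0, -010-*, -1-11, -11-1, -110-*, 0--00*, 0--10*, 0-0-0*, 0-01-, 0-1-0*, 0-10-*, 00--0*, 00-0-, 000--, 01--0*, 01-1-, 011--, 1-10-*
[col 3] --10-, 0---0
Prime implicants: --10-, -0-01, -0-10, -01-0, -1-11, -11-1, 0---0, 0-01-, 00-0-, 000--, 01-1-, 011--
PI chart (minterm → PIs covering it):
  0 | 0---0,00-0-,000--
  1 | -0-01,00-0-,000--
  2 | -0-10,0---0,0-01-,000--
  3 | 0-01-,000--
  4 | --10-,-01-0,0---0,00-0-
  5 | --10-,-0-01,00-0-
  6 | -0-10,-01-0,0---0
  8 | 0---0  (sole → essential)
  10 | 0---0,0-01-,01-1-
  11 | -1-11,0-01-,01-1-
  12 | --10-,0---0,011--
  13 | --10-,-11-1,011--
  14 | 0---0,01-1-,011--
  15 | -1-11,-11-1,01-1-,011--
  17 | -0-01  (sole → essential)
  18 | -0-10  (sole → essential)
  20 | --10-,-01-0
  21 | --10-,-0-01
  22 | -0-10,-01-0
  27 | -1-11  (sole → essential)
  29 | --10-,-11-1
  31 | -1-11,-11-1
Essential prime implicants: -0-01, -0-10, -1-11, 0---0
Petrick residual → --10-, 0-01-
Minimum SOP uses 6 PIs: cd' + b'd'e + b'de' + bde + a'e' + a'c'd

6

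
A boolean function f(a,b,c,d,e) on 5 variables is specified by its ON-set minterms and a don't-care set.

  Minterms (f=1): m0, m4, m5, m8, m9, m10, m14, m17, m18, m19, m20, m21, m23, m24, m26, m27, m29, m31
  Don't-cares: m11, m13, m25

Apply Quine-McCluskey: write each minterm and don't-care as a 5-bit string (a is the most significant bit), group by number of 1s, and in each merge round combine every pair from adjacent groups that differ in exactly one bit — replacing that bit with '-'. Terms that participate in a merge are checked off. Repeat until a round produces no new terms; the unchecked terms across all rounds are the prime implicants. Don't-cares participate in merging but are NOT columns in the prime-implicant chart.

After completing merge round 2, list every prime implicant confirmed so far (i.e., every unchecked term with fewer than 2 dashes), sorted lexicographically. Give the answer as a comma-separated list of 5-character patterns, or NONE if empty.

size-2^0 implicants → 00000(✓)  00100(✓)  00101(✓)  01000(✓)  01001(✓)  01010(✓)  01011(✓)  01101(✓)  01110(✓)  10001(✓)  10010(✓)  10011(✓)  10100(✓)  10101(✓)  10111(✓)  11000(✓)  11001(✓)  11010(✓)  11011(✓)  11101(✓)  11111(✓)
size-2^1 implicants → -0100(✓)  -0101(✓)  -1000(✓)  -1001(✓)  -1010(✓)  -1011(✓)  -1101(✓)  0-000  0-101(✓)  00-00  0010-(✓)  01-01(✓)  01-10  010-0(✓)  010-1(✓)  0100-(✓)  0101-(✓)  1-001(✓)  1-010(✓)  1-011(✓)  1-101(✓)  1-111(✓)  10-01(✓)  10-11(✓)  100-1(✓)  1001-(✓)  101-1(✓)  1010-(✓)  11-01(✓)  11-11(✓)  110-0(✓)  110-1(✓)  1100-(✓)  1101-(✓)  111-1(✓)
size-2^2 implicants → --101  -010-  -1-01  -10-0(✓)  -10-1(✓)  -100-(✓)  -101-(✓)  010--(✓)  1--01(✓)  1--11(✓)  1-0-1(✓)  1-01-  1-1-1(✓)  10--1(✓)  11--1(✓)  110--(✓)
size-2^3 implicants → -10--  1---1
Unchecked terms (primes): --101, -010-, -1-01, -10--, 0-000, 00-00, 01-10, 1---1, 1-01-

0-000, 00-00, 01-10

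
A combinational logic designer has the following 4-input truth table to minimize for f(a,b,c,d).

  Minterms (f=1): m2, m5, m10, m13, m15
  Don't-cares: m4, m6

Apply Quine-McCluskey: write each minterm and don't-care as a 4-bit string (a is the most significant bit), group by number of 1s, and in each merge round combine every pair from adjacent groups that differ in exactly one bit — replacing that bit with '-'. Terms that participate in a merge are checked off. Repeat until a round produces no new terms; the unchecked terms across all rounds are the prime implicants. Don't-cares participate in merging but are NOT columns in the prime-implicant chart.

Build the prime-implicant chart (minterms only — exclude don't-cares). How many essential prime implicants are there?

2

Round 0: 0010✓ 0100✓ 0101✓ 0110✓ 1010✓ 1101✓ 1111✓
Round 1: -010 -101 0-10 01-0 010- 11-1
PIs = {-010, -101, 0-10, 01-0, 010-, 11-1}
Coverage chart:
  m2: -010,0-10
  m5: -101,010-
  m10: -010 ←essential
  m13: -101,11-1
  m15: 11-1 ←essential
Essential: -010, 11-1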